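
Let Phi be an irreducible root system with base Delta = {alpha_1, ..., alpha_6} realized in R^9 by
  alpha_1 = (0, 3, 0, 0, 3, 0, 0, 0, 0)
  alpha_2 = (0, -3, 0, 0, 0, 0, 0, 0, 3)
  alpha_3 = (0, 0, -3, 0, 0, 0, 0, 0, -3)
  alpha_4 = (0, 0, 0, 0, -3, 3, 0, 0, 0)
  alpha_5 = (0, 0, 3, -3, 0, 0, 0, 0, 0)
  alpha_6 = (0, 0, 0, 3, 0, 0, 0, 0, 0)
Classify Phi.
Compute the Cartan integers a_ij = 2(alpha_i, alpha_j)/(alpha_j, alpha_j); the resulting 6x6 Cartan matrix is
[[2, -1, 0, -1, 0, 0], [-1, 2, -1, 0, 0, 0], [0, -1, 2, 0, -1, 0], [-1, 0, 0, 2, 0, 0], [0, 0, -1, 0, 2, -2], [0, 0, 0, 0, -1, 2]].
The roots have two lengths (squared-length ratio 2:1); the short ones are alpha_{6}. The associated Dynkin diagram is a chain of 6 nodes with a double edge at one end; the terminal node there is the unique short simple root (B_6), so the type is B_6 (the algebra so(13)).

B6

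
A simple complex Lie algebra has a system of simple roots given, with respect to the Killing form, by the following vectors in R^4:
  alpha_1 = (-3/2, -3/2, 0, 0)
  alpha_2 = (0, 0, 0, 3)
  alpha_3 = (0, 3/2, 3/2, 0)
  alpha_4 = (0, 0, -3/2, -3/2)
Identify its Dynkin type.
C4

Compute the Cartan integers a_ij = 2(alpha_i, alpha_j)/(alpha_j, alpha_j); the resulting 4x4 Cartan matrix is
[[2, 0, -1, 0], [0, 2, 0, -2], [-1, 0, 2, -1], [0, -1, -1, 2]].
The roots have two lengths (squared-length ratio 2:1); the short ones are alpha_{1,3,4}. The associated Dynkin diagram is a chain of 4 nodes with a double edge at one end; the terminal node there is the unique long simple root (C_4), so the type is C_4 (the algebra sp(8)).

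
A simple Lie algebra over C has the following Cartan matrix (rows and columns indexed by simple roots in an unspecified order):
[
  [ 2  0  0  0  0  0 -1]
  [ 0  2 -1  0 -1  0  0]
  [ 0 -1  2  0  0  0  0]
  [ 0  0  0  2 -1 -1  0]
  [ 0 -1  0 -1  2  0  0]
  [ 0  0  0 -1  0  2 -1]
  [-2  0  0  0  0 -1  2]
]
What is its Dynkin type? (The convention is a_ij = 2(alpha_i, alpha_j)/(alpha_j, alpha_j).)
The matrix has rank 7 with 2's on the diagonal. Reading the off-diagonal entries as Dynkin edges (a single edge where a_ij = a_ji = -1; a double or triple edge where a_ij * a_ji = 2 or 3), the diagram is a chain of 7 nodes with a double edge at one end; the terminal node there is the unique short simple root (B_7). One simple-root ordering that puts it in standard form is (alpha_3, alpha_2, alpha_5, alpha_4, alpha_6, alpha_7, alpha_1). So the algebra is type B_7, i.e. so(15).

B_7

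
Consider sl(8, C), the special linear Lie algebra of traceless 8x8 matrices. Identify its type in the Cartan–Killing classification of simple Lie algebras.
This is sl(8), which has dimension 8^2 - 1 = 63 and rank 8 - 1 = 7 (a Cartan subalgebra is the diagonal traceless matrices). In the classification of classical Lie algebras, the special linear algebra sl(n+1) has type A_n; here n = 7, so the Dynkin diagram is a chain of 7 nodes with single edges (A_7). Hence the type is A_7.

A_7 (sl(8))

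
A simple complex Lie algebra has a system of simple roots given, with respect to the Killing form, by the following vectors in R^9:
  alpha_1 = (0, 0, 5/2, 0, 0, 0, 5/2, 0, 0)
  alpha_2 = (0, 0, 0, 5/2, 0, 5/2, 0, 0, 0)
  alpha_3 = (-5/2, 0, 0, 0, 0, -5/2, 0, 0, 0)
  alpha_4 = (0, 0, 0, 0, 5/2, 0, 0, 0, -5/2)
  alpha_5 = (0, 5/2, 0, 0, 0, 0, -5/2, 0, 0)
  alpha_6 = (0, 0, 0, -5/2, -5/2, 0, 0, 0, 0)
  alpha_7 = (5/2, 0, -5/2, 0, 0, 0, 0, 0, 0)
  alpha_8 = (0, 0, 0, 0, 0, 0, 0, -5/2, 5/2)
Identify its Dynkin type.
Compute the Cartan integers a_ij = 2(alpha_i, alpha_j)/(alpha_j, alpha_j); the resulting 8x8 Cartan matrix is
[[2, 0, 0, 0, -1, 0, -1, 0], [0, 2, -1, 0, 0, -1, 0, 0], [0, -1, 2, 0, 0, 0, -1, 0], [0, 0, 0, 2, 0, -1, 0, -1], [-1, 0, 0, 0, 2, 0, 0, 0], [0, -1, 0, -1, 0, 2, 0, 0], [-1, 0, -1, 0, 0, 0, 2, 0], [0, 0, 0, -1, 0, 0, 0, 2]].
All simple roots have the same length, so the diagram is simply laced. The associated Dynkin diagram is a chain of 8 nodes with single edges (A_8), so the type is A_8 (the algebra sl(9)).

type A_8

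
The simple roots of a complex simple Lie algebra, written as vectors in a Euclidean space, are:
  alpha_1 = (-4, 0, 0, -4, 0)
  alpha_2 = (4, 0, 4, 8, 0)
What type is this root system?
G2

Compute the Cartan integers a_ij = 2(alpha_i, alpha_j)/(alpha_j, alpha_j); the resulting 2x2 Cartan matrix is
[[2, -1], [-3, 2]].
The roots have two lengths (squared-length ratio 3:1); the short ones are alpha_{1}. The associated Dynkin diagram is two nodes joined by a triple edge (G_2), so the type is G_2.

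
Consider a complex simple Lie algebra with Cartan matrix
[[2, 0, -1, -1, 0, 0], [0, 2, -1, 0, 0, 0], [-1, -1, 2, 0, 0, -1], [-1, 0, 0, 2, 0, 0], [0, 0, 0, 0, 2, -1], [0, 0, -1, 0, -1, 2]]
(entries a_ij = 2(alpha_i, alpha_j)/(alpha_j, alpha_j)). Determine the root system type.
The matrix has rank 6 with 2's on the diagonal. Reading the off-diagonal entries as Dynkin edges (a single edge where a_ij = a_ji = -1; a double or triple edge where a_ij * a_ji = 2 or 3), the diagram is a chain of 5 nodes with one extra node attached to the third node from one end (E_6). One simple-root ordering that puts it in standard form is (alpha_4, alpha_2, alpha_1, alpha_3, alpha_6, alpha_5). So the algebra is type E_6.

E_6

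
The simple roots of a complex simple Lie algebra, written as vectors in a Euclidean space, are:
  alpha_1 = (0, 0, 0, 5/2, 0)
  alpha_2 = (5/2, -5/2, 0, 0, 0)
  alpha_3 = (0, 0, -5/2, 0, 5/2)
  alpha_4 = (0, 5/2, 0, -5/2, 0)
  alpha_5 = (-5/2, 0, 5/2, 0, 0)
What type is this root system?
Compute the Cartan integers a_ij = 2(alpha_i, alpha_j)/(alpha_j, alpha_j); the resulting 5x5 Cartan matrix is
[[2, 0, 0, -1, 0], [0, 2, 0, -1, -1], [0, 0, 2, 0, -1], [-2, -1, 0, 2, 0], [0, -1, -1, 0, 2]].
The roots have two lengths (squared-length ratio 2:1); the short ones are alpha_{1}. The associated Dynkin diagram is a chain of 5 nodes with a double edge at one end; the terminal node there is the unique short simple root (B_5), so the type is B_5 (the algebra so(11)).

type B_5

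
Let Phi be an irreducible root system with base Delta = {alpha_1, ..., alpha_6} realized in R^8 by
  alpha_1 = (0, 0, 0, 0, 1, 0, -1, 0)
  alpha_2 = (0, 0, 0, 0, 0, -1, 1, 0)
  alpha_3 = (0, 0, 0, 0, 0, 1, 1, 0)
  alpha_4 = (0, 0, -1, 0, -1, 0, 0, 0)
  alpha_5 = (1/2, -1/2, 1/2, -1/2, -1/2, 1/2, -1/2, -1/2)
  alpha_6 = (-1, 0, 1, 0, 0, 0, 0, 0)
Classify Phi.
type E_6

Compute the Cartan integers a_ij = 2(alpha_i, alpha_j)/(alpha_j, alpha_j); the resulting 6x6 Cartan matrix is
[[2, -1, -1, -1, 0, 0], [-1, 2, 0, 0, -1, 0], [-1, 0, 2, 0, 0, 0], [-1, 0, 0, 2, 0, -1], [0, -1, 0, 0, 2, 0], [0, 0, 0, -1, 0, 2]].
All simple roots have the same length, so the diagram is simply laced. The associated Dynkin diagram is a chain of 5 nodes with one extra node attached to the third node from one end (E_6), so the type is E_6.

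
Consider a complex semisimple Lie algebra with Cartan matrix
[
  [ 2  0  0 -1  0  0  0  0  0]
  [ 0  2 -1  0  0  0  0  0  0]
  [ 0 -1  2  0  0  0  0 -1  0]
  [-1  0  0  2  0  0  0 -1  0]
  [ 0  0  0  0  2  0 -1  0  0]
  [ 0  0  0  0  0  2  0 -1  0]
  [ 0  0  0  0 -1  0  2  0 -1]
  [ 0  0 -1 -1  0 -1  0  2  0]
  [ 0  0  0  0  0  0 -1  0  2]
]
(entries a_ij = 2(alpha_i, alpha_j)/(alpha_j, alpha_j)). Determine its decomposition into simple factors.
A3 + E6

The diagram associated to this matrix has two connected components: the simple roots {alpha_5, alpha_7, alpha_9} form a chain of 3 nodes with single edges (A_3), and {alpha_1, alpha_2, alpha_3, alpha_4, alpha_6, alpha_8} form a chain of 5 nodes with one extra node attached to the third node from one end (E_6). A semisimple Lie algebra decomposes uniquely as the direct sum of simple ideals, one per connected component of its Dynkin diagram, so g ≅ A_3 ⊕ E_6 (dimension 15 + 78 = 93).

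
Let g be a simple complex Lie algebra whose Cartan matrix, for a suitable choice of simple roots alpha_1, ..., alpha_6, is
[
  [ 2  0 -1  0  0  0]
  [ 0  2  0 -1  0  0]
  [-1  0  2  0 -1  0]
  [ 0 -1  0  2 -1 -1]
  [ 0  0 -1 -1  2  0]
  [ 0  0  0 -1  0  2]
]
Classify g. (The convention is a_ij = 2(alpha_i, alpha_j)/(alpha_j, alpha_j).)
D_6 (so(12))

The matrix has rank 6 with 2's on the diagonal. Reading the off-diagonal entries as Dynkin edges (a single edge where a_ij = a_ji = -1; a double or triple edge where a_ij * a_ji = 2 or 3), the diagram is a chain of 4 nodes with a fork of two nodes at one end (D_6). One simple-root ordering that puts it in standard form is (alpha_1, alpha_3, alpha_5, alpha_4, alpha_2, alpha_6). So the algebra is type D_6, i.e. so(12).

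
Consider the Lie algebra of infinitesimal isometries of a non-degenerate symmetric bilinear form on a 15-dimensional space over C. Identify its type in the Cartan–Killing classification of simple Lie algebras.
B_7 (so(15))

This is so(15) with 15 odd, which has dimension 15(15-1)/2 = 105 and rank (15-1)/2 = 7. In the classification of classical Lie algebras, the orthogonal algebra so(2n+1) in an odd number of variables has type B_n; here n = 7, so the Dynkin diagram is a chain of 7 nodes with a double edge at one end; the terminal node there is the unique short simple root (B_7). Hence the type is B_7.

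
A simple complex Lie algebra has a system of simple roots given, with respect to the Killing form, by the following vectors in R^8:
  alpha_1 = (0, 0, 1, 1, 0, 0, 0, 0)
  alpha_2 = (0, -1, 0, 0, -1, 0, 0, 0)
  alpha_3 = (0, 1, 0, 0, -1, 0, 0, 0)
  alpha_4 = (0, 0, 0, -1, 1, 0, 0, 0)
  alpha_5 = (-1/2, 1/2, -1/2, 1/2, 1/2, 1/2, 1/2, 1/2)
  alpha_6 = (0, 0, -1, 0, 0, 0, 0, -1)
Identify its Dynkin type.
E_6

Compute the Cartan integers a_ij = 2(alpha_i, alpha_j)/(alpha_j, alpha_j); the resulting 6x6 Cartan matrix is
[[2, 0, 0, -1, 0, -1], [0, 2, 0, -1, -1, 0], [0, 0, 2, -1, 0, 0], [-1, -1, -1, 2, 0, 0], [0, -1, 0, 0, 2, 0], [-1, 0, 0, 0, 0, 2]].
All simple roots have the same length, so the diagram is simply laced. The associated Dynkin diagram is a chain of 5 nodes with one extra node attached to the third node from one end (E_6), so the type is E_6.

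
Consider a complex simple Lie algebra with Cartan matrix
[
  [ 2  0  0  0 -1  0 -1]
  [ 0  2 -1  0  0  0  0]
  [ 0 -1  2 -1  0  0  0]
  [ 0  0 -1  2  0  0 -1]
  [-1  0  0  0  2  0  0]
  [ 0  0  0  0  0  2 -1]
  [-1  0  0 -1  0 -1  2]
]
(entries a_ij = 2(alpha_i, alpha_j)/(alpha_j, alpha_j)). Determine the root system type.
type E_7

The matrix has rank 7 with 2's on the diagonal. Reading the off-diagonal entries as Dynkin edges (a single edge where a_ij = a_ji = -1; a double or triple edge where a_ij * a_ji = 2 or 3), the diagram is a chain of 6 nodes with one extra node attached to the third node from one end (E_7). One simple-root ordering that puts it in standard form is (alpha_5, alpha_6, alpha_1, alpha_7, alpha_4, alpha_3, alpha_2). So the algebra is type E_7.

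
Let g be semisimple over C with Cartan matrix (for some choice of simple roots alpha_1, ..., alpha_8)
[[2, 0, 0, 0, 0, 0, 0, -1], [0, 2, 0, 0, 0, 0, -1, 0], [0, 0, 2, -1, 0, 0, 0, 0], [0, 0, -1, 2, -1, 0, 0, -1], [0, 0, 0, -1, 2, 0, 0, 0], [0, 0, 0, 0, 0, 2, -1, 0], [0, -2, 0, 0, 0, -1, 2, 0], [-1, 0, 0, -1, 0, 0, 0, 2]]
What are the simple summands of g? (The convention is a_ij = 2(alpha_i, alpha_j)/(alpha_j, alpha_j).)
B3 ⊕ D5

The diagram associated to this matrix has two connected components: the simple roots {alpha_2, alpha_6, alpha_7} form a chain of 3 nodes with a double edge at one end; the terminal node there is the unique short simple root (B_3), and {alpha_1, alpha_3, alpha_4, alpha_5, alpha_8} form a chain of 3 nodes with a fork of two nodes at one end (D_5). A semisimple Lie algebra decomposes uniquely as the direct sum of simple ideals, one per connected component of its Dynkin diagram, so g ≅ B_3 ⊕ D_5 (dimension 21 + 45 = 66).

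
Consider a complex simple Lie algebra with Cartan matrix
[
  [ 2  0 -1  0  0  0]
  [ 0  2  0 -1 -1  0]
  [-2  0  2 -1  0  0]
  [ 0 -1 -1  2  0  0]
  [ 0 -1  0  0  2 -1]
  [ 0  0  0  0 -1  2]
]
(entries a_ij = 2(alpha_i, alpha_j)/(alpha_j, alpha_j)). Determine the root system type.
The matrix has rank 6 with 2's on the diagonal. Reading the off-diagonal entries as Dynkin edges (a single edge where a_ij = a_ji = -1; a double or triple edge where a_ij * a_ji = 2 or 3), the diagram is a chain of 6 nodes with a double edge at one end; the terminal node there is the unique short simple root (B_6). One simple-root ordering that puts it in standard form is (alpha_6, alpha_5, alpha_2, alpha_4, alpha_3, alpha_1). So the algebra is type B_6, i.e. so(13).

B6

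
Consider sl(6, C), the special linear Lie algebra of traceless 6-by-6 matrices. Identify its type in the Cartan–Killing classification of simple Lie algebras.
A5

This is sl(6), which has dimension 6^2 - 1 = 35 and rank 6 - 1 = 5 (a Cartan subalgebra is the diagonal traceless matrices). In the classification of classical Lie algebras, the special linear algebra sl(n+1) has type A_n; here n = 5, so the Dynkin diagram is a chain of 5 nodes with single edges (A_5). Hence the type is A_5.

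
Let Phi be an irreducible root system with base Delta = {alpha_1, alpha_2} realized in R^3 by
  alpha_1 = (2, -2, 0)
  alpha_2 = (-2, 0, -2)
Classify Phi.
A_2

Compute the Cartan integers a_ij = 2(alpha_i, alpha_j)/(alpha_j, alpha_j); the resulting 2x2 Cartan matrix is
[[2, -1], [-1, 2]].
All simple roots have the same length, so the diagram is simply laced. The associated Dynkin diagram is a chain of 2 nodes with single edges (A_2), so the type is A_2 (the algebra sl(3)).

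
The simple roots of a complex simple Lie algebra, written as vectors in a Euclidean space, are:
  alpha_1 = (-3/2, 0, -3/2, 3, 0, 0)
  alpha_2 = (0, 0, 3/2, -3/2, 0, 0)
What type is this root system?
G_2

Compute the Cartan integers a_ij = 2(alpha_i, alpha_j)/(alpha_j, alpha_j); the resulting 2x2 Cartan matrix is
[[2, -3], [-1, 2]].
The roots have two lengths (squared-length ratio 3:1); the short ones are alpha_{2}. The associated Dynkin diagram is two nodes joined by a triple edge (G_2), so the type is G_2.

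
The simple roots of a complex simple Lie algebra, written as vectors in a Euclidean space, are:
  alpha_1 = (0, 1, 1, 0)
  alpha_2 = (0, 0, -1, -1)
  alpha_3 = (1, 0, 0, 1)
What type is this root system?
A_3

Compute the Cartan integers a_ij = 2(alpha_i, alpha_j)/(alpha_j, alpha_j); the resulting 3x3 Cartan matrix is
[[2, -1, 0], [-1, 2, -1], [0, -1, 2]].
All simple roots have the same length, so the diagram is simply laced. The associated Dynkin diagram is a chain of 3 nodes with single edges (A_3), so the type is A_3 (the algebra sl(4)).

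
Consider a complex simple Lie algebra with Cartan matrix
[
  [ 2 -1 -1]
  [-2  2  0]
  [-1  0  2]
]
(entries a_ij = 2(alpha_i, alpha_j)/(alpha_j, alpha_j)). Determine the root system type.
C_3

The matrix has rank 3 with 2's on the diagonal. Reading the off-diagonal entries as Dynkin edges (a single edge where a_ij = a_ji = -1; a double or triple edge where a_ij * a_ji = 2 or 3), the diagram is a chain of 3 nodes with a double edge at one end; the terminal node there is the unique long simple root (C_3). One simple-root ordering that puts it in standard form is (alpha_3, alpha_1, alpha_2). So the algebra is type C_3, i.e. sp(6).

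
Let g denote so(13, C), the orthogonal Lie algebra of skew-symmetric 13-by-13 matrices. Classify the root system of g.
B6

This is so(13) with 13 odd, which has dimension 13(13-1)/2 = 78 and rank (13-1)/2 = 6. In the classification of classical Lie algebras, the orthogonal algebra so(2n+1) in an odd number of variables has type B_n; here n = 6, so the Dynkin diagram is a chain of 6 nodes with a double edge at one end; the terminal node there is the unique short simple root (B_6). Hence the type is B_6.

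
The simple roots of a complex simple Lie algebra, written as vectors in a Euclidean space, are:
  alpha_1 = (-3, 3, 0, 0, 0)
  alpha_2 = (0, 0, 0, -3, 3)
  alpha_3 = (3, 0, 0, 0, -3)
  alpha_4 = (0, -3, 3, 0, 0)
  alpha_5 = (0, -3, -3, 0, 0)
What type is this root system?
type D_5

Compute the Cartan integers a_ij = 2(alpha_i, alpha_j)/(alpha_j, alpha_j); the resulting 5x5 Cartan matrix is
[[2, 0, -1, -1, -1], [0, 2, -1, 0, 0], [-1, -1, 2, 0, 0], [-1, 0, 0, 2, 0], [-1, 0, 0, 0, 2]].
All simple roots have the same length, so the diagram is simply laced. The associated Dynkin diagram is a chain of 3 nodes with a fork of two nodes at one end (D_5), so the type is D_5 (the algebra so(10)).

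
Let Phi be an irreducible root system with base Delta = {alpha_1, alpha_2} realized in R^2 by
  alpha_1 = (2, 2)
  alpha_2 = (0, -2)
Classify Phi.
Compute the Cartan integers a_ij = 2(alpha_i, alpha_j)/(alpha_j, alpha_j); the resulting 2x2 Cartan matrix is
[[2, -2], [-1, 2]].
The roots have two lengths (squared-length ratio 2:1); the short ones are alpha_{2}. The associated Dynkin diagram is a chain of 2 nodes with a double edge at one end; the terminal node there is the unique short simple root (B_2), so the type is B_2 (the algebra so(5)).

B_2 (so(5))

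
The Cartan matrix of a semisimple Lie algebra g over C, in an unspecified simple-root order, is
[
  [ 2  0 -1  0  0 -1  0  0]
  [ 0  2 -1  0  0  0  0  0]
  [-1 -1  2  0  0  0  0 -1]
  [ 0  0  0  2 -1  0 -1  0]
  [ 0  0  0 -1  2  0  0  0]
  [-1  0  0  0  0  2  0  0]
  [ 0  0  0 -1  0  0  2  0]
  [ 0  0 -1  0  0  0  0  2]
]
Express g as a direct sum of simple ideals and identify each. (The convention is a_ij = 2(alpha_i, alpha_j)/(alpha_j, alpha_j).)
The diagram associated to this matrix has two connected components: the simple roots {alpha_4, alpha_5, alpha_7} form a chain of 3 nodes with single edges (A_3), and {alpha_1, alpha_2, alpha_3, alpha_6, alpha_8} form a chain of 3 nodes with a fork of two nodes at one end (D_5). A semisimple Lie algebra decomposes uniquely as the direct sum of simple ideals, one per connected component of its Dynkin diagram, so g ≅ A_3 ⊕ D_5 (dimension 15 + 45 = 60).

type A_3 + type D_5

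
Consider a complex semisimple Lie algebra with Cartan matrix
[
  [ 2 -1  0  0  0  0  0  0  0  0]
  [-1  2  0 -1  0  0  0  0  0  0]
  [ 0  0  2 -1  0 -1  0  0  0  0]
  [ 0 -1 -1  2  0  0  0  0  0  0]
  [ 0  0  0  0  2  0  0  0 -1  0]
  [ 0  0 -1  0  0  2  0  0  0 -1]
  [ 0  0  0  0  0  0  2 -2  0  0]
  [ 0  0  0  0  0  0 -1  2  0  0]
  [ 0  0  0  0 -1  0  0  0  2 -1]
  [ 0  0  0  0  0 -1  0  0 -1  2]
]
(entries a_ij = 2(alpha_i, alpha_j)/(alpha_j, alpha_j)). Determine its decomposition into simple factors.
A_8 ⊕ B_2

The diagram associated to this matrix has two connected components: the simple roots {alpha_1, alpha_2, alpha_3, alpha_4, alpha_5, alpha_6, alpha_9, alpha_10} form a chain of 8 nodes with single edges (A_8), and {alpha_7, alpha_8} form a chain of 2 nodes with a double edge at one end; the terminal node there is the unique short simple root (B_2). A semisimple Lie algebra decomposes uniquely as the direct sum of simple ideals, one per connected component of its Dynkin diagram, so g ≅ A_8 ⊕ B_2 (dimension 80 + 10 = 90).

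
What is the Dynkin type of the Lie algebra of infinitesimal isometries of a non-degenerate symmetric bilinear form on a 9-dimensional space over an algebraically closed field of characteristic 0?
This is so(9) with 9 odd, which has dimension 9(9-1)/2 = 36 and rank (9-1)/2 = 4. In the classification of classical Lie algebras, the orthogonal algebra so(2n+1) in an odd number of variables has type B_n; here n = 4, so the Dynkin diagram is a chain of 4 nodes with a double edge at one end; the terminal node there is the unique short simple root (B_4). Hence the type is B_4.

type B_4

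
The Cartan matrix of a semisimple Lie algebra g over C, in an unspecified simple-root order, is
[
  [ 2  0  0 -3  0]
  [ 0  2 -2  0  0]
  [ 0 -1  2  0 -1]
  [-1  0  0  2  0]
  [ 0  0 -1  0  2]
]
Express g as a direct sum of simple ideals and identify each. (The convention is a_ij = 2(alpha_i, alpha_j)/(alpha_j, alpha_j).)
The diagram associated to this matrix has two connected components: the simple roots {alpha_2, alpha_3, alpha_5} form a chain of 3 nodes with a double edge at one end; the terminal node there is the unique long simple root (C_3), and {alpha_1, alpha_4} form two nodes joined by a triple edge (G_2). A semisimple Lie algebra decomposes uniquely as the direct sum of simple ideals, one per connected component of its Dynkin diagram, so g ≅ C_3 ⊕ G_2 (dimension 21 + 14 = 35).

type C_3 + type G_2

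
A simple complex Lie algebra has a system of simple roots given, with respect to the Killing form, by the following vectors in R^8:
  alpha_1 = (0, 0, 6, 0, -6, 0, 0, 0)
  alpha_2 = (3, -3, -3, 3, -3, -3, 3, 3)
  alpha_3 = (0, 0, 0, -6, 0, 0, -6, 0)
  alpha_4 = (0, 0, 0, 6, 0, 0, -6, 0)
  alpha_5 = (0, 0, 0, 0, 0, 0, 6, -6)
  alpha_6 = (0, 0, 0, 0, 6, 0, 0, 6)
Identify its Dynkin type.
type E_6

Compute the Cartan integers a_ij = 2(alpha_i, alpha_j)/(alpha_j, alpha_j); the resulting 6x6 Cartan matrix is
[[2, 0, 0, 0, 0, -1], [0, 2, -1, 0, 0, 0], [0, -1, 2, 0, -1, 0], [0, 0, 0, 2, -1, 0], [0, 0, -1, -1, 2, -1], [-1, 0, 0, 0, -1, 2]].
All simple roots have the same length, so the diagram is simply laced. The associated Dynkin diagram is a chain of 5 nodes with one extra node attached to the third node from one end (E_6), so the type is E_6.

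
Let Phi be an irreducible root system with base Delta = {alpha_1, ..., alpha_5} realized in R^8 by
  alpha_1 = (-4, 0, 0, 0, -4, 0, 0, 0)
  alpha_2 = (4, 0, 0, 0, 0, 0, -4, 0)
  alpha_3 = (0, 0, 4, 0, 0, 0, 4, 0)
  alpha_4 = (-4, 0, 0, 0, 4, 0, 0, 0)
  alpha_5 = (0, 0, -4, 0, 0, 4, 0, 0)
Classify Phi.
Compute the Cartan integers a_ij = 2(alpha_i, alpha_j)/(alpha_j, alpha_j); the resulting 5x5 Cartan matrix is
[[2, -1, 0, 0, 0], [-1, 2, -1, -1, 0], [0, -1, 2, 0, -1], [0, -1, 0, 2, 0], [0, 0, -1, 0, 2]].
All simple roots have the same length, so the diagram is simply laced. The associated Dynkin diagram is a chain of 3 nodes with a fork of two nodes at one end (D_5), so the type is D_5 (the algebra so(10)).

D_5 (so(10))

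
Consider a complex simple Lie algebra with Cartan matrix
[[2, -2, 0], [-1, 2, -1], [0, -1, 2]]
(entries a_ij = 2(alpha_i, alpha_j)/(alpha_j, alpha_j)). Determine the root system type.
C_3

The matrix has rank 3 with 2's on the diagonal. Reading the off-diagonal entries as Dynkin edges (a single edge where a_ij = a_ji = -1; a double or triple edge where a_ij * a_ji = 2 or 3), the diagram is a chain of 3 nodes with a double edge at one end; the terminal node there is the unique long simple root (C_3). One simple-root ordering that puts it in standard form is (alpha_3, alpha_2, alpha_1). So the algebra is type C_3, i.e. sp(6).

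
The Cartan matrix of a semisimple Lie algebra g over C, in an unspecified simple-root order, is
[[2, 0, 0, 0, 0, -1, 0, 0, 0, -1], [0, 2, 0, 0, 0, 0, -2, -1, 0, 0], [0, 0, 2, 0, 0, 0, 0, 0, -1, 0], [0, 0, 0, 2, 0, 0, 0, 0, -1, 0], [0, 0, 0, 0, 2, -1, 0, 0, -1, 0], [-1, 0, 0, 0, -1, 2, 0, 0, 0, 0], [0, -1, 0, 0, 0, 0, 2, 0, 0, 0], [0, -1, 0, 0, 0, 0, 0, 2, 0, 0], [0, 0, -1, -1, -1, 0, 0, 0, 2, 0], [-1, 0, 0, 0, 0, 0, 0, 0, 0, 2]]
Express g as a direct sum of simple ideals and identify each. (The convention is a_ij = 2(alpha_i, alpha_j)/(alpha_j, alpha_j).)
The diagram associated to this matrix has two connected components: the simple roots {alpha_2, alpha_7, alpha_8} form a chain of 3 nodes with a double edge at one end; the terminal node there is the unique short simple root (B_3), and {alpha_1, alpha_3, alpha_4, alpha_5, alpha_6, alpha_9, alpha_10} form a chain of 5 nodes with a fork of two nodes at one end (D_7). A semisimple Lie algebra decomposes uniquely as the direct sum of simple ideals, one per connected component of its Dynkin diagram, so g ≅ B_3 ⊕ D_7 (dimension 21 + 91 = 112).

type B_3 ⊕ type D_7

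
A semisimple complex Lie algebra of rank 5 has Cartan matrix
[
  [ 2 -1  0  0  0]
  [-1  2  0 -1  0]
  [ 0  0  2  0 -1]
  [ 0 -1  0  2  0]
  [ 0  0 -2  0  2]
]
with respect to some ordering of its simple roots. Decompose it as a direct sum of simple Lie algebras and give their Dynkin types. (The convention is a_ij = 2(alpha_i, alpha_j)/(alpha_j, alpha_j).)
type A_3 ⊕ type B_2

The diagram associated to this matrix has two connected components: the simple roots {alpha_1, alpha_2, alpha_4} form a chain of 3 nodes with single edges (A_3), and {alpha_3, alpha_5} form a chain of 2 nodes with a double edge at one end; the terminal node there is the unique short simple root (B_2). A semisimple Lie algebra decomposes uniquely as the direct sum of simple ideals, one per connected component of its Dynkin diagram, so g ≅ A_3 ⊕ B_2 (dimension 15 + 10 = 25).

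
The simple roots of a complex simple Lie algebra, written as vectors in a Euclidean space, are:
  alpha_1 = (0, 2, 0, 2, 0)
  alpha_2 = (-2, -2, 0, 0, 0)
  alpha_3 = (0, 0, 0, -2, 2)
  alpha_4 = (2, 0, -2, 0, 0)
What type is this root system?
A_4

Compute the Cartan integers a_ij = 2(alpha_i, alpha_j)/(alpha_j, alpha_j); the resulting 4x4 Cartan matrix is
[[2, -1, -1, 0], [-1, 2, 0, -1], [-1, 0, 2, 0], [0, -1, 0, 2]].
All simple roots have the same length, so the diagram is simply laced. The associated Dynkin diagram is a chain of 4 nodes with single edges (A_4), so the type is A_4 (the algebra sl(5)).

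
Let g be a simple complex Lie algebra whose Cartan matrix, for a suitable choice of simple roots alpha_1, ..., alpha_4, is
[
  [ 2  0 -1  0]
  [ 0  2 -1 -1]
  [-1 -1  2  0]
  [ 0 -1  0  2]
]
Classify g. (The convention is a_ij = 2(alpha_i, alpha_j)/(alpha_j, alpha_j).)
A4

The matrix has rank 4 with 2's on the diagonal. Reading the off-diagonal entries as Dynkin edges (a single edge where a_ij = a_ji = -1; a double or triple edge where a_ij * a_ji = 2 or 3), the diagram is a chain of 4 nodes with single edges (A_4). One simple-root ordering that puts it in standard form is (alpha_4, alpha_2, alpha_3, alpha_1). So the algebra is type A_4, i.e. sl(5).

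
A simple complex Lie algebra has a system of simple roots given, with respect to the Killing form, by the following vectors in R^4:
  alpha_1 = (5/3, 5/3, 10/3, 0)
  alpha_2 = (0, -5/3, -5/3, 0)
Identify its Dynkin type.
Compute the Cartan integers a_ij = 2(alpha_i, alpha_j)/(alpha_j, alpha_j); the resulting 2x2 Cartan matrix is
[[2, -3], [-1, 2]].
The roots have two lengths (squared-length ratio 3:1); the short ones are alpha_{2}. The associated Dynkin diagram is two nodes joined by a triple edge (G_2), so the type is G_2.

G2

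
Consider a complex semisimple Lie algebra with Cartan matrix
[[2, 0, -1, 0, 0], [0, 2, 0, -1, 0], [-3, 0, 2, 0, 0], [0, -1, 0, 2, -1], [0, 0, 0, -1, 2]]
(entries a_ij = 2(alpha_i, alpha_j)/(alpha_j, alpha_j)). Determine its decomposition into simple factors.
The diagram associated to this matrix has two connected components: the simple roots {alpha_2, alpha_4, alpha_5} form a chain of 3 nodes with single edges (A_3), and {alpha_1, alpha_3} form two nodes joined by a triple edge (G_2). A semisimple Lie algebra decomposes uniquely as the direct sum of simple ideals, one per connected component of its Dynkin diagram, so g ≅ A_3 ⊕ G_2 (dimension 15 + 14 = 29).

A_3 ⊕ G_2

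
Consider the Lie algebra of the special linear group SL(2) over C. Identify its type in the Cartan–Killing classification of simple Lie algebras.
A_1 (sl(2))

This is sl(2), which has dimension 2^2 - 1 = 3 and rank 2 - 1 = 1 (a Cartan subalgebra is the diagonal traceless matrices). In the classification of classical Lie algebras, the special linear algebra sl(n+1) has type A_n; here n = 1, so the Dynkin diagram is a chain of 1 nodes with single edges (A_1). Hence the type is A_1.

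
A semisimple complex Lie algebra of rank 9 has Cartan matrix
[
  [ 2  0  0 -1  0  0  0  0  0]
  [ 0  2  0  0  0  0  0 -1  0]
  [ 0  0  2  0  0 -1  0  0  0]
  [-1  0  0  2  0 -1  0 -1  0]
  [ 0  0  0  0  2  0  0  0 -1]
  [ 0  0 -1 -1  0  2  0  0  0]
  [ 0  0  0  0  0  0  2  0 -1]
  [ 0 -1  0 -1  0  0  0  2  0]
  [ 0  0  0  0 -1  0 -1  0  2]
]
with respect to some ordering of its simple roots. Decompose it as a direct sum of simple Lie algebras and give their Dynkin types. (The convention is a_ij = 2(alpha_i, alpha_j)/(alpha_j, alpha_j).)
A3 + E6

The diagram associated to this matrix has two connected components: the simple roots {alpha_5, alpha_7, alpha_9} form a chain of 3 nodes with single edges (A_3), and {alpha_1, alpha_2, alpha_3, alpha_4, alpha_6, alpha_8} form a chain of 5 nodes with one extra node attached to the third node from one end (E_6). A semisimple Lie algebra decomposes uniquely as the direct sum of simple ideals, one per connected component of its Dynkin diagram, so g ≅ A_3 ⊕ E_6 (dimension 15 + 78 = 93).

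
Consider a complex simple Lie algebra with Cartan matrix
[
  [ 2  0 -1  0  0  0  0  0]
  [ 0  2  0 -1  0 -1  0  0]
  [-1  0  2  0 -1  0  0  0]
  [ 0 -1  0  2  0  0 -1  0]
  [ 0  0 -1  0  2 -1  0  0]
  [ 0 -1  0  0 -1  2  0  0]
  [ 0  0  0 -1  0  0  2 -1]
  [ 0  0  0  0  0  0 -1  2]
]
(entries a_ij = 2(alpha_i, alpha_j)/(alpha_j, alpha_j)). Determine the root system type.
The matrix has rank 8 with 2's on the diagonal. Reading the off-diagonal entries as Dynkin edges (a single edge where a_ij = a_ji = -1; a double or triple edge where a_ij * a_ji = 2 or 3), the diagram is a chain of 8 nodes with single edges (A_8). One simple-root ordering that puts it in standard form is (alpha_8, alpha_7, alpha_4, alpha_2, alpha_6, alpha_5, alpha_3, alpha_1). So the algebra is type A_8, i.e. sl(9).

A_8 (sl(9))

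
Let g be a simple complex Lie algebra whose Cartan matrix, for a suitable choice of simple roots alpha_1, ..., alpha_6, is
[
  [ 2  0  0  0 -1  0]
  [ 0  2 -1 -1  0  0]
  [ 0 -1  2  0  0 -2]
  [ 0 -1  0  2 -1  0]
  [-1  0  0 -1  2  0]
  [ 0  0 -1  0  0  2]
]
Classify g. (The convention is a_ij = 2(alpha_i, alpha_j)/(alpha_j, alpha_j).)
The matrix has rank 6 with 2's on the diagonal. Reading the off-diagonal entries as Dynkin edges (a single edge where a_ij = a_ji = -1; a double or triple edge where a_ij * a_ji = 2 or 3), the diagram is a chain of 6 nodes with a double edge at one end; the terminal node there is the unique short simple root (B_6). One simple-root ordering that puts it in standard form is (alpha_1, alpha_5, alpha_4, alpha_2, alpha_3, alpha_6). So the algebra is type B_6, i.e. so(13).

type B_6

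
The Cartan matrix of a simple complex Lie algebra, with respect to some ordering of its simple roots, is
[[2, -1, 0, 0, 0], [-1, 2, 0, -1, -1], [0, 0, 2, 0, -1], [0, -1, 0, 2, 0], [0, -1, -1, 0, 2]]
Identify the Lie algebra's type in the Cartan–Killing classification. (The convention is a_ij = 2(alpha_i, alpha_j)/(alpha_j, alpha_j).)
The matrix has rank 5 with 2's on the diagonal. Reading the off-diagonal entries as Dynkin edges (a single edge where a_ij = a_ji = -1; a double or triple edge where a_ij * a_ji = 2 or 3), the diagram is a chain of 3 nodes with a fork of two nodes at one end (D_5). One simple-root ordering that puts it in standard form is (alpha_3, alpha_5, alpha_2, alpha_1, alpha_4). So the algebra is type D_5, i.e. so(10).

D_5 (so(10))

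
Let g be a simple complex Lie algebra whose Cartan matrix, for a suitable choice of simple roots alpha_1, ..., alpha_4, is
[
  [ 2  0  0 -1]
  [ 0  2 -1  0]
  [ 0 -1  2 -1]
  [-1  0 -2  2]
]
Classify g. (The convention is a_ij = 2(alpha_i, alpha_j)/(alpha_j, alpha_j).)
F4

The matrix has rank 4 with 2's on the diagonal. Reading the off-diagonal entries as Dynkin edges (a single edge where a_ij = a_ji = -1; a double or triple edge where a_ij * a_ji = 2 or 3), the diagram is a chain of 4 nodes with a double edge between the middle two (F_4). One simple-root ordering that puts it in standard form is (alpha_1, alpha_4, alpha_3, alpha_2). So the algebra is type F_4.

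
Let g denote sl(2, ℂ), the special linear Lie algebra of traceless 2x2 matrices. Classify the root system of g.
A_1

This is sl(2), which has dimension 2^2 - 1 = 3 and rank 2 - 1 = 1 (a Cartan subalgebra is the diagonal traceless matrices). In the classification of classical Lie algebras, the special linear algebra sl(n+1) has type A_n; here n = 1, so the Dynkin diagram is a chain of 1 nodes with single edges (A_1). Hence the type is A_1.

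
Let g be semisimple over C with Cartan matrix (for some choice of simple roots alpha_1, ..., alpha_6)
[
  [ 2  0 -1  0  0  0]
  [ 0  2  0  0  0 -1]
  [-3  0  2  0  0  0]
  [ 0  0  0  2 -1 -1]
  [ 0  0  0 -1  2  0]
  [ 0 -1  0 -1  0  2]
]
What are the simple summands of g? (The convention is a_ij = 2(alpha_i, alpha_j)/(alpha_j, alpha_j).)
The diagram associated to this matrix has two connected components: the simple roots {alpha_2, alpha_4, alpha_5, alpha_6} form a chain of 4 nodes with single edges (A_4), and {alpha_1, alpha_3} form two nodes joined by a triple edge (G_2). A semisimple Lie algebra decomposes uniquely as the direct sum of simple ideals, one per connected component of its Dynkin diagram, so g ≅ A_4 ⊕ G_2 (dimension 24 + 14 = 38).

A_4 ⊕ G_2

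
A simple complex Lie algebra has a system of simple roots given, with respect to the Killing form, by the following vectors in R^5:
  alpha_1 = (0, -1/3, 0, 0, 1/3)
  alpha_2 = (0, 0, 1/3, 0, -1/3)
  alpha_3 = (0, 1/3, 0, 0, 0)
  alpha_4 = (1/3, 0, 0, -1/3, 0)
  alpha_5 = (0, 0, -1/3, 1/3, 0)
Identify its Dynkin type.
Compute the Cartan integers a_ij = 2(alpha_i, alpha_j)/(alpha_j, alpha_j); the resulting 5x5 Cartan matrix is
[[2, -1, -2, 0, 0], [-1, 2, 0, 0, -1], [-1, 0, 2, 0, 0], [0, 0, 0, 2, -1], [0, -1, 0, -1, 2]].
The roots have two lengths (squared-length ratio 2:1); the short ones are alpha_{3}. The associated Dynkin diagram is a chain of 5 nodes with a double edge at one end; the terminal node there is the unique short simple root (B_5), so the type is B_5 (the algebra so(11)).

B5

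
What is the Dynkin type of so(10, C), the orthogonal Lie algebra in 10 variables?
D_5 (so(10))

This is so(10) with 10 even, which has dimension 10(10-1)/2 = 45 and rank 10/2 = 5. In the classification of classical Lie algebras, the orthogonal algebra so(2n) in an even number of variables has type D_n; here n = 5, so the Dynkin diagram is a chain of 3 nodes with a fork of two nodes at one end (D_5). Hence the type is D_5.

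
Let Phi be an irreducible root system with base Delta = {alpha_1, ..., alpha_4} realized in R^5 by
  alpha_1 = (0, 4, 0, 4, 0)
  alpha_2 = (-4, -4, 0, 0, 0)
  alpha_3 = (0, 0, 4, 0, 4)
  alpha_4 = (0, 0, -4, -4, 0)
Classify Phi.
Compute the Cartan integers a_ij = 2(alpha_i, alpha_j)/(alpha_j, alpha_j); the resulting 4x4 Cartan matrix is
[[2, -1, 0, -1], [-1, 2, 0, 0], [0, 0, 2, -1], [-1, 0, -1, 2]].
All simple roots have the same length, so the diagram is simply laced. The associated Dynkin diagram is a chain of 4 nodes with single edges (A_4), so the type is A_4 (the algebra sl(5)).

A_4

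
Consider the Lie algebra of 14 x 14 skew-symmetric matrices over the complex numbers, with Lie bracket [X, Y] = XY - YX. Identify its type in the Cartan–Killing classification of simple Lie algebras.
D7

This is so(14) with 14 even, which has dimension 14(14-1)/2 = 91 and rank 14/2 = 7. In the classification of classical Lie algebras, the orthogonal algebra so(2n) in an even number of variables has type D_n; here n = 7, so the Dynkin diagram is a chain of 5 nodes with a fork of two nodes at one end (D_7). Hence the type is D_7.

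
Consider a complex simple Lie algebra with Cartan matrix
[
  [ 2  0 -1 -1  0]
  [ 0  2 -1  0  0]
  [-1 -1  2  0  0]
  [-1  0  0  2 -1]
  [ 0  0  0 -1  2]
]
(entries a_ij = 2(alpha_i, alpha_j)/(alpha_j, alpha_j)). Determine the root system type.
A_5 (sl(6))

The matrix has rank 5 with 2's on the diagonal. Reading the off-diagonal entries as Dynkin edges (a single edge where a_ij = a_ji = -1; a double or triple edge where a_ij * a_ji = 2 or 3), the diagram is a chain of 5 nodes with single edges (A_5). One simple-root ordering that puts it in standard form is (alpha_5, alpha_4, alpha_1, alpha_3, alpha_2). So the algebra is type A_5, i.e. sl(6).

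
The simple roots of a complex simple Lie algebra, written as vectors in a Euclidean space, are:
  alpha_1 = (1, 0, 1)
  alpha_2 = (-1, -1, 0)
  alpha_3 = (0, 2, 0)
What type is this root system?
C_3

Compute the Cartan integers a_ij = 2(alpha_i, alpha_j)/(alpha_j, alpha_j); the resulting 3x3 Cartan matrix is
[[2, -1, 0], [-1, 2, -1], [0, -2, 2]].
The roots have two lengths (squared-length ratio 2:1); the short ones are alpha_{1,2}. The associated Dynkin diagram is a chain of 3 nodes with a double edge at one end; the terminal node there is the unique long simple root (C_3), so the type is C_3 (the algebra sp(6)).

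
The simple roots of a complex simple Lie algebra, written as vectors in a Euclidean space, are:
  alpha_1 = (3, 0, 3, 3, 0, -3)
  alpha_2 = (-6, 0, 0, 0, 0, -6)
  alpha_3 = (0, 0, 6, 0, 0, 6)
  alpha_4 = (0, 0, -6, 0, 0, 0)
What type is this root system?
F_4

Compute the Cartan integers a_ij = 2(alpha_i, alpha_j)/(alpha_j, alpha_j); the resulting 4x4 Cartan matrix is
[[2, 0, 0, -1], [0, 2, -1, 0], [0, -1, 2, -2], [-1, 0, -1, 2]].
The roots have two lengths (squared-length ratio 2:1); the short ones are alpha_{1,4}. The associated Dynkin diagram is a chain of 4 nodes with a double edge between the middle two (F_4), so the type is F_4.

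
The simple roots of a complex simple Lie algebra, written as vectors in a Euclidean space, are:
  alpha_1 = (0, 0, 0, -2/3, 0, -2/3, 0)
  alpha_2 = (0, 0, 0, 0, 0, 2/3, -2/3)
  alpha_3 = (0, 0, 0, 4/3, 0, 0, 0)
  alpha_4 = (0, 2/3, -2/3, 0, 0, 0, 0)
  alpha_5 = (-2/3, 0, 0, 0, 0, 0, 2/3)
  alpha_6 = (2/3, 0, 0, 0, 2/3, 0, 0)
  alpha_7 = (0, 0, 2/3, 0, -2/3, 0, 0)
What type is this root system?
Compute the Cartan integers a_ij = 2(alpha_i, alpha_j)/(alpha_j, alpha_j); the resulting 7x7 Cartan matrix is
[[2, -1, -1, 0, 0, 0, 0], [-1, 2, 0, 0, -1, 0, 0], [-2, 0, 2, 0, 0, 0, 0], [0, 0, 0, 2, 0, 0, -1], [0, -1, 0, 0, 2, -1, 0], [0, 0, 0, 0, -1, 2, -1], [0, 0, 0, -1, 0, -1, 2]].
The roots have two lengths (squared-length ratio 2:1); the short ones are alpha_{1,2,4,5,6,7}. The associated Dynkin diagram is a chain of 7 nodes with a double edge at one end; the terminal node there is the unique long simple root (C_7), so the type is C_7 (the algebra sp(14)).

C_7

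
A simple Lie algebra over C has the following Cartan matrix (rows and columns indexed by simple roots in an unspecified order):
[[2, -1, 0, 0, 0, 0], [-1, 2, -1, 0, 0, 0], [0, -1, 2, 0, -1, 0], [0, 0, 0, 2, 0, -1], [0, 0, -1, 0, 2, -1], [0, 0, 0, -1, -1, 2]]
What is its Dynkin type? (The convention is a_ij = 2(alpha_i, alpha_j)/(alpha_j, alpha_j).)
The matrix has rank 6 with 2's on the diagonal. Reading the off-diagonal entries as Dynkin edges (a single edge where a_ij = a_ji = -1; a double or triple edge where a_ij * a_ji = 2 or 3), the diagram is a chain of 6 nodes with single edges (A_6). One simple-root ordering that puts it in standard form is (alpha_4, alpha_6, alpha_5, alpha_3, alpha_2, alpha_1). So the algebra is type A_6, i.e. sl(7).

A_6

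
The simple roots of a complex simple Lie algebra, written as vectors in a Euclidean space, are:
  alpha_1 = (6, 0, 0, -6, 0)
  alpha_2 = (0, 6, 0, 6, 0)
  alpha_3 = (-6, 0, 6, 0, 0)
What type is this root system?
Compute the Cartan integers a_ij = 2(alpha_i, alpha_j)/(alpha_j, alpha_j); the resulting 3x3 Cartan matrix is
[[2, -1, -1], [-1, 2, 0], [-1, 0, 2]].
All simple roots have the same length, so the diagram is simply laced. The associated Dynkin diagram is a chain of 3 nodes with single edges (A_3), so the type is A_3 (the algebra sl(4)).

A_3 (sl(4))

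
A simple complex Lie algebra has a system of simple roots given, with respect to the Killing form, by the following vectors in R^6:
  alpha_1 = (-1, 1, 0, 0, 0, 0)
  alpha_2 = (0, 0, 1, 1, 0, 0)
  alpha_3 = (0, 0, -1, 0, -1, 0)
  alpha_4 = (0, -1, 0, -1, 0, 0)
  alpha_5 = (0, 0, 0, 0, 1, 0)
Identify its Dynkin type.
Compute the Cartan integers a_ij = 2(alpha_i, alpha_j)/(alpha_j, alpha_j); the resulting 5x5 Cartan matrix is
[[2, 0, 0, -1, 0], [0, 2, -1, -1, 0], [0, -1, 2, 0, -2], [-1, -1, 0, 2, 0], [0, 0, -1, 0, 2]].
The roots have two lengths (squared-length ratio 2:1); the short ones are alpha_{5}. The associated Dynkin diagram is a chain of 5 nodes with a double edge at one end; the terminal node there is the unique short simple root (B_5), so the type is B_5 (the algebra so(11)).

B_5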